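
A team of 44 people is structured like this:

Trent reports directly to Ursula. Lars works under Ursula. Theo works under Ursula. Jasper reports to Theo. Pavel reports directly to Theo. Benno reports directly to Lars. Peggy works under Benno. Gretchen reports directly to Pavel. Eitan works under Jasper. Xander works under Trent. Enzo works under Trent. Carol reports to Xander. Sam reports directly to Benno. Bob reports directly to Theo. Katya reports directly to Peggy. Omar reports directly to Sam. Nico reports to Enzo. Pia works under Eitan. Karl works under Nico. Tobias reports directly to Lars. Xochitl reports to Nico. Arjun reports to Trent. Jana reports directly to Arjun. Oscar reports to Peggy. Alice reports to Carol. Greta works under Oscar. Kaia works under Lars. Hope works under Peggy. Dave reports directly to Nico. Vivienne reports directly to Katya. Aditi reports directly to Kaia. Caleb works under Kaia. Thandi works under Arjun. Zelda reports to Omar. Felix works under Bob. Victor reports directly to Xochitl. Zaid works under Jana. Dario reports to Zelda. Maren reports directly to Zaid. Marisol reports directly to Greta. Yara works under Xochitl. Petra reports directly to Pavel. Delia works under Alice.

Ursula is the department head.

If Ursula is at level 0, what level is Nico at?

Chain from Nico up to Ursula: Nico → Enzo → Trent → Ursula. That is 3 steps up, so Nico is 3 levels below Ursula.

3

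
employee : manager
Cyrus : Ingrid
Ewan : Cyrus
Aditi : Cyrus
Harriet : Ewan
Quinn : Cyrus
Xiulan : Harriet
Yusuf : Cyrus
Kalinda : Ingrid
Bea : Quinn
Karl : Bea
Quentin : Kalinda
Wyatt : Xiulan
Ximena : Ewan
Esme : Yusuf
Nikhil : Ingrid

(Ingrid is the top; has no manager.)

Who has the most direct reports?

Cyrus

Direct-report counts: Ingrid has 3; Kalinda has 1; Cyrus has 4; Yusuf has 1; Quinn has 1; Bea has 1; Ewan has 2; Harriet has 1; Xiulan has 1. The largest is 4, held by Cyrus.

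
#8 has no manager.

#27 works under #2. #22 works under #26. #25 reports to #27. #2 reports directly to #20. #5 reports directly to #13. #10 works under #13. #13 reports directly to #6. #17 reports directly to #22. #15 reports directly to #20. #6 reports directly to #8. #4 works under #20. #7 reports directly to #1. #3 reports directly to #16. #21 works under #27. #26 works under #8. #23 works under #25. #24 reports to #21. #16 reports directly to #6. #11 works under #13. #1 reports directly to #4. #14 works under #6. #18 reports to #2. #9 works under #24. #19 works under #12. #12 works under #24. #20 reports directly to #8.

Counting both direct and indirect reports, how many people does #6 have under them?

#6 directly manages #14, #13, #16. #14 has no reports. Under #13: #10, #5, #11 (3). Under #16: #3 (1). So #6's organization is 3 direct reports plus everyone under them: 1 + 4 + 2 = 7.

7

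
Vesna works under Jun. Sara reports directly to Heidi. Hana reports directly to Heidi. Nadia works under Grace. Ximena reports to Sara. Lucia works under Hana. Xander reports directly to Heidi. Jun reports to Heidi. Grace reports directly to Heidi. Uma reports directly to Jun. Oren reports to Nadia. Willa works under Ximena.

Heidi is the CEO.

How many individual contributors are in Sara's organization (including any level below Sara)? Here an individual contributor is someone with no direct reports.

The only person in Sara's organization with no one reporting to them is Willa. That is 1.

1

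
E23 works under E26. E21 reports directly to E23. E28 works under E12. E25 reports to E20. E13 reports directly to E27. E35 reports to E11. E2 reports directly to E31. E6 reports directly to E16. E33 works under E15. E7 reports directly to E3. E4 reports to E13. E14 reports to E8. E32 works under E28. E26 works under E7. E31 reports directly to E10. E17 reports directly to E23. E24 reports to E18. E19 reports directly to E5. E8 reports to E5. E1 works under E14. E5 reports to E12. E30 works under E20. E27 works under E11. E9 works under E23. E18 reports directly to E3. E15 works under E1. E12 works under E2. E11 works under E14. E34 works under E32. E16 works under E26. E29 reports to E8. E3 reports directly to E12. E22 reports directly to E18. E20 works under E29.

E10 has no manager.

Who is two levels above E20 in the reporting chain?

E20 reports to E29, and E29 reports to E8. So E20's skip-level manager is E8.

E8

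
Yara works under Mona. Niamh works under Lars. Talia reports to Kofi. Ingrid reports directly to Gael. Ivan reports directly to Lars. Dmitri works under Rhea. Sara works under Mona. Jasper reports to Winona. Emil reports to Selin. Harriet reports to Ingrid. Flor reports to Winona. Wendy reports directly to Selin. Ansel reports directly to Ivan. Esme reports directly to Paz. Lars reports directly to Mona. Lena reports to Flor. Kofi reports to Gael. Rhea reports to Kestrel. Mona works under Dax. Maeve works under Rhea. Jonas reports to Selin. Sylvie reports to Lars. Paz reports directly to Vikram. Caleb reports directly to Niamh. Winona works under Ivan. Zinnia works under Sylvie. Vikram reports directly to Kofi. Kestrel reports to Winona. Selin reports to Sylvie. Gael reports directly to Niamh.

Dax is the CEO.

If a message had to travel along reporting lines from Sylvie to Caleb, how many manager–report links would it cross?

3

Sylvie is 1 level below Lars, and Caleb is 2 levels below Lars (their lowest common manager). The shortest path runs up from Sylvie to Lars and back down to Caleb: 1 + 2 = 3 links.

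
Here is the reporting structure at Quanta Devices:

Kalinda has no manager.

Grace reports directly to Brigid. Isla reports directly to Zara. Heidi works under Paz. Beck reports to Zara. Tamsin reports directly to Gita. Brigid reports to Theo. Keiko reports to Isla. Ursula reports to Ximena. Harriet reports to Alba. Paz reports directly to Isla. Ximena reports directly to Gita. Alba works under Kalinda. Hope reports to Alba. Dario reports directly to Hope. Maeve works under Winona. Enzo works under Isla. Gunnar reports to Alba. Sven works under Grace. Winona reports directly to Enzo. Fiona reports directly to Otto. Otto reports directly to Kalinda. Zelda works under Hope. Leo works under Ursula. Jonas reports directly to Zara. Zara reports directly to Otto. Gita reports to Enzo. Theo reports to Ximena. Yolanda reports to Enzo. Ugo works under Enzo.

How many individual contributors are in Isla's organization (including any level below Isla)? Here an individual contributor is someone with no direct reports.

The people in Isla's organization with no one reporting to them are Keiko, Heidi, Ugo, Maeve, Yolanda, Tamsin, Sven, Leo. That is 8.

8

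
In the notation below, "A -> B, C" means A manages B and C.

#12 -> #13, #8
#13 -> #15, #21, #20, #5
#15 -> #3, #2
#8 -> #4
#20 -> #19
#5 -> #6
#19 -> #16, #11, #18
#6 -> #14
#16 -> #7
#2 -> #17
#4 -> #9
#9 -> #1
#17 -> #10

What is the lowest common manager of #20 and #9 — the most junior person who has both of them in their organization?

#20's chain of managers is #13, #12. #9's chain of managers is #4, #8, #12. The first manager that appears in both chains is #12.

#12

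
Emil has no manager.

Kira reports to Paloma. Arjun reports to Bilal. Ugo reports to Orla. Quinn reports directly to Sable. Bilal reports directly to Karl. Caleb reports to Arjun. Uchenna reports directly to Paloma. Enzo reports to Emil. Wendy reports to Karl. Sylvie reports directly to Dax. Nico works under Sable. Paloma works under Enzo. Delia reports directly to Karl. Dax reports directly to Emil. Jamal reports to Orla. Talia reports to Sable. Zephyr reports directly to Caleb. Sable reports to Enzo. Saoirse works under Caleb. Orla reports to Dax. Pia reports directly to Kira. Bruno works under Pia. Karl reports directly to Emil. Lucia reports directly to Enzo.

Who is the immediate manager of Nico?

Nico reports directly to Sable.

Sable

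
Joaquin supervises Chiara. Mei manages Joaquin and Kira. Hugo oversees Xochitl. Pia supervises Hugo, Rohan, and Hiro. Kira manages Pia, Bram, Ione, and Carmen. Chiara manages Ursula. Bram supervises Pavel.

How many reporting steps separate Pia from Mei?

Chain from Pia up to Mei: Pia → Kira → Mei. That is 2 steps up, so Pia is 2 levels below Mei.

2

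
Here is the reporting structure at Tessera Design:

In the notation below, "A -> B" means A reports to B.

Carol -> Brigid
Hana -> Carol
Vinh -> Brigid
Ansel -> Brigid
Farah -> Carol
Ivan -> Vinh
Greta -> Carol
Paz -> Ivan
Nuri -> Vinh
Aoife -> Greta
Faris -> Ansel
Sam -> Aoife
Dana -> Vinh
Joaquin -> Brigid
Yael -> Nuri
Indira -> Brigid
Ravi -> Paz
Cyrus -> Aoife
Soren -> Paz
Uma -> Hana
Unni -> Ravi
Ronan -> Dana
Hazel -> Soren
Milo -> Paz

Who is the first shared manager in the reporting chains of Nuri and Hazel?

Vinh

Nuri's chain of managers is Vinh, Brigid. Hazel's chain of managers is Soren, Paz, Ivan, Vinh, Brigid. The first manager that appears in both chains is Vinh.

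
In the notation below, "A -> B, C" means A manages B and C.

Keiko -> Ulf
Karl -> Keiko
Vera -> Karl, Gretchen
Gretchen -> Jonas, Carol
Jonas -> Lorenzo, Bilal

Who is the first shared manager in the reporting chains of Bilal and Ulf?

Vera

Bilal's chain of managers is Jonas, Gretchen, Vera. Ulf's chain of managers is Keiko, Karl, Vera. The first manager that appears in both chains is Vera.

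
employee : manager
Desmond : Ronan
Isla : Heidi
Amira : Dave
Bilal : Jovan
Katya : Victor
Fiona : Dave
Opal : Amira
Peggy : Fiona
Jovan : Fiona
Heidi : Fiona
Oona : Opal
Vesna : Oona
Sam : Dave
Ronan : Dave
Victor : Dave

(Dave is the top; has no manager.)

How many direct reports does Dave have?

5

Dave directly manages Ronan, Fiona, Sam, Amira, Victor. That is 5 direct reports.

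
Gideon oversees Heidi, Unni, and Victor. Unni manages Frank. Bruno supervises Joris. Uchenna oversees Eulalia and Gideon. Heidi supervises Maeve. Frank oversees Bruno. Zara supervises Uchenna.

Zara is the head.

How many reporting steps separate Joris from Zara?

Chain from Joris up to Zara: Joris → Bruno → Frank → Unni → Gideon → Uchenna → Zara. That is 6 steps up, so Joris is 6 levels below Zara.

6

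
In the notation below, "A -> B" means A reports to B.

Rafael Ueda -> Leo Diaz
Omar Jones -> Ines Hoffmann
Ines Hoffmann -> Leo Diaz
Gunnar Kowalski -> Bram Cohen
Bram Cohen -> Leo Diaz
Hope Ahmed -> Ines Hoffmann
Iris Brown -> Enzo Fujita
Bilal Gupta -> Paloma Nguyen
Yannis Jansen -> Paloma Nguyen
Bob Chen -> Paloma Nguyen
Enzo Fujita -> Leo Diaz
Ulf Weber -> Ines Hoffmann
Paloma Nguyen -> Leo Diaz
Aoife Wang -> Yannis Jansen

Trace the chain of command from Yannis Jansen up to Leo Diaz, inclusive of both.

Yannis Jansen reports to Paloma Nguyen. Paloma Nguyen reports to Leo Diaz. Leo Diaz is at the top.

Yannis Jansen -> Paloma Nguyen -> Leo Diaz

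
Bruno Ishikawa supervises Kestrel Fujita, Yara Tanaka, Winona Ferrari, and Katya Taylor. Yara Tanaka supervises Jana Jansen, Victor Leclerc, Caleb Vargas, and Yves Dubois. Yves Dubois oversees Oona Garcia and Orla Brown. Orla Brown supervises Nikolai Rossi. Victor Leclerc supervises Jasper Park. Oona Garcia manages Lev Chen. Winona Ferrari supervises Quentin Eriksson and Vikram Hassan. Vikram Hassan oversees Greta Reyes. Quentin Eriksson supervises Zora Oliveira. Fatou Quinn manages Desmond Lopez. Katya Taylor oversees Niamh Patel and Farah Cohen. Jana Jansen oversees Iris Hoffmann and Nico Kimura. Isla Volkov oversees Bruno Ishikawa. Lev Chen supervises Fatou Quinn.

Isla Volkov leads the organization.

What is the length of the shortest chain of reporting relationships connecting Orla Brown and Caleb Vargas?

Orla Brown is 2 levels below Yara Tanaka, and Caleb Vargas is 1 level below Yara Tanaka (their lowest common manager). The shortest path runs up from Orla Brown to Yara Tanaka and back down to Caleb Vargas: 2 + 1 = 3 links.

3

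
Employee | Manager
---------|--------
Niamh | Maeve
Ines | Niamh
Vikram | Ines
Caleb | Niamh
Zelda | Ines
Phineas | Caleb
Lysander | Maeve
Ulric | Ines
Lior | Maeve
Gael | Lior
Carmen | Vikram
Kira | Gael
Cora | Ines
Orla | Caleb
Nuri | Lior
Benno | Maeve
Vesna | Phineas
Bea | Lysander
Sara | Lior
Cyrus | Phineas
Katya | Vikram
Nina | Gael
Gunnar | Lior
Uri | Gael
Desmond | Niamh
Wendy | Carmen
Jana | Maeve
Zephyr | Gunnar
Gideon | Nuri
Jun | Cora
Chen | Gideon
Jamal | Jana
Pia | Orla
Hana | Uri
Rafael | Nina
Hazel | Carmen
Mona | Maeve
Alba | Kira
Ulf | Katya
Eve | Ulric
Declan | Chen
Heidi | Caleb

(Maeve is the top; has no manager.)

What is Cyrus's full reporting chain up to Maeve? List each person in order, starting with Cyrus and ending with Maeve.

Cyrus reports to Phineas. Phineas reports to Caleb. Caleb reports to Niamh. Niamh reports to Maeve. Maeve is at the top.

Cyrus -> Phineas -> Caleb -> Niamh -> Maeve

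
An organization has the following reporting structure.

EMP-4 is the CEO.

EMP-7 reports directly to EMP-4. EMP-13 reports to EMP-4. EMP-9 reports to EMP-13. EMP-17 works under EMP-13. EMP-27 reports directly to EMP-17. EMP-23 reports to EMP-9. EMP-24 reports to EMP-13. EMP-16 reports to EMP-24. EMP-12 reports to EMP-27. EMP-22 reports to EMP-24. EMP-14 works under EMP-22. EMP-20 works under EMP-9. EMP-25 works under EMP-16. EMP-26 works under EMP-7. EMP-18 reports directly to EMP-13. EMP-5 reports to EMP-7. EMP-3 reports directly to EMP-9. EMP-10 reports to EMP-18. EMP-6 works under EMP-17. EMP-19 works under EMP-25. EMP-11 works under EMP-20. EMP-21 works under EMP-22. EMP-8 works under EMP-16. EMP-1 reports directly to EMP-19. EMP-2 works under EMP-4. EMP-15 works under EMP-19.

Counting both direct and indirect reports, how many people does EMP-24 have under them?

EMP-24 directly manages EMP-16, EMP-22. Under EMP-16: EMP-8, EMP-25, EMP-19, EMP-15, EMP-1 (5). Under EMP-22: EMP-21, EMP-14 (2). So EMP-24's organization is 2 direct reports plus everyone under them: 6 + 3 = 9.

9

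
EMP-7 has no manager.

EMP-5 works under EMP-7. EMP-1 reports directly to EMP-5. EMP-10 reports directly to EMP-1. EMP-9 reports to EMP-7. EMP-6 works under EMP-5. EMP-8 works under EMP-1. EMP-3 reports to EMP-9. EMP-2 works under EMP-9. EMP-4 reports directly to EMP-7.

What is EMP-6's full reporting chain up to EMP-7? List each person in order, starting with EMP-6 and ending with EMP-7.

EMP-6 reports to EMP-5. EMP-5 reports to EMP-7. EMP-7 is at the top.

EMP-6 -> EMP-5 -> EMP-7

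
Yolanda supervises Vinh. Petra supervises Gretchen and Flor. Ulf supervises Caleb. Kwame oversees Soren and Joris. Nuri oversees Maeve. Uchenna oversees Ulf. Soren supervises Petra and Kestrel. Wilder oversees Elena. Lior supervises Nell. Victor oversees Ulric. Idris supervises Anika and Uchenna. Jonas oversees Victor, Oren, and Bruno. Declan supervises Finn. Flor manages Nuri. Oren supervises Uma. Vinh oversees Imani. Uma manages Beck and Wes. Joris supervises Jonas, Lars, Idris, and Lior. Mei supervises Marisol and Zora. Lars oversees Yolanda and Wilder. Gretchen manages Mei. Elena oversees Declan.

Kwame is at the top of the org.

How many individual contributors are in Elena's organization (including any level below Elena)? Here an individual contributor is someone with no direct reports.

The only person in Elena's organization with no one reporting to them is Finn. That is 1.

1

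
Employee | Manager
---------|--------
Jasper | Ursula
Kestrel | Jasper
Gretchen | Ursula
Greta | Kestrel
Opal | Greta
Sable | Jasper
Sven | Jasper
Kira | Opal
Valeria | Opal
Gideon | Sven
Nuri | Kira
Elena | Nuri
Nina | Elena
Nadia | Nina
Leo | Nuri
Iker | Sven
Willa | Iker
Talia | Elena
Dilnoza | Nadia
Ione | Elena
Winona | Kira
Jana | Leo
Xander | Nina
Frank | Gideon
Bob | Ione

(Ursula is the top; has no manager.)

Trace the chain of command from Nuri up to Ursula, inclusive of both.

Nuri -> Kira -> Opal -> Greta -> Kestrel -> Jasper -> Ursula

Nuri reports to Kira. Kira reports to Opal. Opal reports to Greta. Greta reports to Kestrel. Kestrel reports to Jasper. Jasper reports to Ursula. Ursula is at the top.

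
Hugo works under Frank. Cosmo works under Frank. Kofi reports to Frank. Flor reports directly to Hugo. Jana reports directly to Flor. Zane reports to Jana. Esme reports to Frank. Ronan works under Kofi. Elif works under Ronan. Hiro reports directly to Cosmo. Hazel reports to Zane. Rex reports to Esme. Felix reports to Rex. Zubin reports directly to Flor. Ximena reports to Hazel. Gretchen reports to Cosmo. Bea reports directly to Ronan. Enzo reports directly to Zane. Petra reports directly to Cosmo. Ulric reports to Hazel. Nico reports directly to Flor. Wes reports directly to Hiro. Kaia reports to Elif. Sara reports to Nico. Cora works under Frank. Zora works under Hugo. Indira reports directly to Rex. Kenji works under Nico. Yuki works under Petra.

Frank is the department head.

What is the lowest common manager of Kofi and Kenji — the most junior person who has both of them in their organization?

Frank

Kofi's chain of managers is Frank. Kenji's chain of managers is Nico, Flor, Hugo, Frank. The first manager that appears in both chains is Frank.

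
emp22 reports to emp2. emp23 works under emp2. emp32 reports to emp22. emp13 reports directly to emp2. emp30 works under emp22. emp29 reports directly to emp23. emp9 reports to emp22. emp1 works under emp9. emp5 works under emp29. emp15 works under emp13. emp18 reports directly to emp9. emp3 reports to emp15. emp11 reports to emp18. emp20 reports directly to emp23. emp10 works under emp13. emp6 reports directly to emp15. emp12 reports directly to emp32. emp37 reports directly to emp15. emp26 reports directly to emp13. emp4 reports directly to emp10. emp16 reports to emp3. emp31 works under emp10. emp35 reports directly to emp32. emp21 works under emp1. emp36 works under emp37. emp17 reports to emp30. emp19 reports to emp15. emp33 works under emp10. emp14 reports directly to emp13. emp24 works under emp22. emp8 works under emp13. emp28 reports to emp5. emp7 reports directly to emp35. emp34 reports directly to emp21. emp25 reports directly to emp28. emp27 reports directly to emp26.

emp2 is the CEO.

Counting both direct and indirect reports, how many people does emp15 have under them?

6

emp15 directly manages emp3, emp6, emp37, emp19. Under emp3: emp16 (1). emp6 has no reports. Under emp37: emp36 (1). emp19 has no reports. So emp15's organization is 4 direct reports plus everyone under them: 2 + 1 + 2 + 1 = 6.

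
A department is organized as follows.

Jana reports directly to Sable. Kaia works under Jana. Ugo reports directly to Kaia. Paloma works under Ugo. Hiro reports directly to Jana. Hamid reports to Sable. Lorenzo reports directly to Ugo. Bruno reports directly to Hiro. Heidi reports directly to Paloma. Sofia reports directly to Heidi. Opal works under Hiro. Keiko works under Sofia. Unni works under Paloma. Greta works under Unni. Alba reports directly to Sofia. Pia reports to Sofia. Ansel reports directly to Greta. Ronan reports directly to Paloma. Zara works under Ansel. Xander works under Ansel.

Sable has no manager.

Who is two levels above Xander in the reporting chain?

Xander reports to Ansel, and Ansel reports to Greta. So Xander's skip-level manager is Greta.

Greta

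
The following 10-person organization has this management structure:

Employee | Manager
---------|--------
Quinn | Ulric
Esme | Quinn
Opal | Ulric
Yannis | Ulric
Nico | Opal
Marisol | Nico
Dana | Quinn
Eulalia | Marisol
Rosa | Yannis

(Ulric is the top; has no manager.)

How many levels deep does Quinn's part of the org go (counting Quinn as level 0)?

1

The longest chain under Quinn runs Quinn → Dana, which is 1 level below Quinn.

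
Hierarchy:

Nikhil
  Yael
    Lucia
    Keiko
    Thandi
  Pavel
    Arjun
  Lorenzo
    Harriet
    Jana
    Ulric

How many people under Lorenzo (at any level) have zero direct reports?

The people in Lorenzo's organization with no one reporting to them are Ulric, Jana, Harriet. That is 3.

3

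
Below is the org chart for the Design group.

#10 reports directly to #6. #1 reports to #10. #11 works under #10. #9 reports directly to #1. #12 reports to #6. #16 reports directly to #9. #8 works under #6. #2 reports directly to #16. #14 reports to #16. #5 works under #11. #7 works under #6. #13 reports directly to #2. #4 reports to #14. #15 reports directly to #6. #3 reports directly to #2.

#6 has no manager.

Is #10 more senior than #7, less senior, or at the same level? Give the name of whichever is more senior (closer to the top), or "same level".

same level

Both #10 and #7 are 1 level below #6.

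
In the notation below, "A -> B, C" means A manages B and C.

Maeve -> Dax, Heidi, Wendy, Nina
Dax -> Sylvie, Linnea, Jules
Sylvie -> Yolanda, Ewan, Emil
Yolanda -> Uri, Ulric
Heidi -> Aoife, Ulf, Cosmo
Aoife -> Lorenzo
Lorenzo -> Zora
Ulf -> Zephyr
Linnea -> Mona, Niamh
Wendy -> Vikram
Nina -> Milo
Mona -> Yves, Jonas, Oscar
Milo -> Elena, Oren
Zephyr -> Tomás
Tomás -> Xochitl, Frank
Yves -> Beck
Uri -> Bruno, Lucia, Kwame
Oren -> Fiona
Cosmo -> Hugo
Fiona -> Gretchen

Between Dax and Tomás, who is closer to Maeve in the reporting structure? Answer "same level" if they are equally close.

Dax is 1 level below Maeve; Tomás is 4. Dax is higher.

Dax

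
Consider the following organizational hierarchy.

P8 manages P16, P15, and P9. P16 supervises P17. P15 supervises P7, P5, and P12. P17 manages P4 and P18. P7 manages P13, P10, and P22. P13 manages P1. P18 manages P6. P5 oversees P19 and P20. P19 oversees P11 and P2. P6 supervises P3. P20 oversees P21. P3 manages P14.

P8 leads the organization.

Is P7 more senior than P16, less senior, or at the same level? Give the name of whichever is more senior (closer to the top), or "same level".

P7 is 2 levels below P8; P16 is 1. P16 is higher.

P16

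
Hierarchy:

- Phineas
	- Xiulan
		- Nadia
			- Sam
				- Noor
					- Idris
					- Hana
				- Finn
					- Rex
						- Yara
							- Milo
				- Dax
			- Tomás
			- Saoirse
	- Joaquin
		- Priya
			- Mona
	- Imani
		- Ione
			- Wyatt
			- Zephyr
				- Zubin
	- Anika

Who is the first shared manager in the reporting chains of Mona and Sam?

Phineas

Mona's chain of managers is Priya, Joaquin, Phineas. Sam's chain of managers is Nadia, Xiulan, Phineas. The first manager that appears in both chains is Phineas.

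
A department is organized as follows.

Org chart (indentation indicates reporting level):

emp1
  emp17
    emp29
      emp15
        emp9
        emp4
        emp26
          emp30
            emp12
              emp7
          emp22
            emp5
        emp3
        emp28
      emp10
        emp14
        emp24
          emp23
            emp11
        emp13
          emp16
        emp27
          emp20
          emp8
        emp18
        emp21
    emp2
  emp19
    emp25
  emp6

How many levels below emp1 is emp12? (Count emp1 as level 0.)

Chain from emp12 up to emp1: emp12 → emp30 → emp26 → emp15 → emp29 → emp17 → emp1. That is 6 steps up, so emp12 is 6 levels below emp1.

6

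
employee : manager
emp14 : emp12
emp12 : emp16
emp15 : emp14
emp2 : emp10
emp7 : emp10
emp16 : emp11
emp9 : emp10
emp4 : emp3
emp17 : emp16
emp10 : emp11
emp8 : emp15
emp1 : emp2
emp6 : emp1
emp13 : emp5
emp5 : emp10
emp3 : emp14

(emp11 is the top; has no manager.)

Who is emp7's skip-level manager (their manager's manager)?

emp11

emp7 reports to emp10, and emp10 reports to emp11. So emp7's skip-level manager is emp11.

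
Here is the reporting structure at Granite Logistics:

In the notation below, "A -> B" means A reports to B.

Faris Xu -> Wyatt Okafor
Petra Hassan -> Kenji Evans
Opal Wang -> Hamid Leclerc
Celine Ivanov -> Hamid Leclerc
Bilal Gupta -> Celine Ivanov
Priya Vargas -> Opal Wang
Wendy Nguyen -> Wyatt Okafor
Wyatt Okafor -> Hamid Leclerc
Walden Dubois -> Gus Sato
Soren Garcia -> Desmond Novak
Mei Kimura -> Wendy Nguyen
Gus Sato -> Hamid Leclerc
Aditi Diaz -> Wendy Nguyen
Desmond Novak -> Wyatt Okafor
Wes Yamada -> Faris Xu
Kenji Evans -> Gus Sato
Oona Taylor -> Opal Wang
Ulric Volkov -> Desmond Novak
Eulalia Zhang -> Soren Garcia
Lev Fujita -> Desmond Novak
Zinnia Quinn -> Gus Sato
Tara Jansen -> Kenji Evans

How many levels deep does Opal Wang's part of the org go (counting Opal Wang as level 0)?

1

The longest chain under Opal Wang runs Opal Wang → Priya Vargas, which is 1 level below Opal Wang.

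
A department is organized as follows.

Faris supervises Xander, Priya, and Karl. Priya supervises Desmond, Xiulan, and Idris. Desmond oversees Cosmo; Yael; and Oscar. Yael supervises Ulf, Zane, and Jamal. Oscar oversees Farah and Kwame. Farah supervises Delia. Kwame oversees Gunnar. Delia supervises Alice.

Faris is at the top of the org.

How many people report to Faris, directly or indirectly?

Faris directly manages Xander, Priya, Karl. Xander has no reports. Under Priya: Idris, Xiulan, Desmond, Cosmo, Oscar, Kwame, Gunnar, Farah, Delia, Alice, Yael, Jamal, Zane, Ulf (14). Karl has no reports. So Faris's organization is 3 direct reports plus everyone under them: 1 + 15 + 1 = 17.

17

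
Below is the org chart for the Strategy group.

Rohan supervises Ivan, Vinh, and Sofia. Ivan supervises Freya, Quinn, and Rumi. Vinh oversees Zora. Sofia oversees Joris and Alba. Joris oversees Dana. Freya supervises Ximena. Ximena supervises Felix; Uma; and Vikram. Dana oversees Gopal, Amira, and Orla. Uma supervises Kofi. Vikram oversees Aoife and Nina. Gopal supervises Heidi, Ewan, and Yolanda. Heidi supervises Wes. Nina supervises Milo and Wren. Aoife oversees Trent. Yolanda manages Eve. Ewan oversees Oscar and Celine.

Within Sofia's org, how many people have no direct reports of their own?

7

The people in Sofia's organization with no one reporting to them are Alba, Amira, Celine, Oscar, Eve, Wes, Orla. That is 7.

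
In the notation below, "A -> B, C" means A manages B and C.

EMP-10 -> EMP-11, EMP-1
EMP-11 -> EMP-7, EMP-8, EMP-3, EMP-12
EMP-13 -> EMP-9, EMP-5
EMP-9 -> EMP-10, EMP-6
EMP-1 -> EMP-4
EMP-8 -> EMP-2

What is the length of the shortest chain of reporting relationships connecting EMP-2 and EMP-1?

4

EMP-2 is 3 levels below EMP-10, and EMP-1 is 1 level below EMP-10 (their lowest common manager). The shortest path runs up from EMP-2 to EMP-10 and back down to EMP-1: 3 + 1 = 4 links.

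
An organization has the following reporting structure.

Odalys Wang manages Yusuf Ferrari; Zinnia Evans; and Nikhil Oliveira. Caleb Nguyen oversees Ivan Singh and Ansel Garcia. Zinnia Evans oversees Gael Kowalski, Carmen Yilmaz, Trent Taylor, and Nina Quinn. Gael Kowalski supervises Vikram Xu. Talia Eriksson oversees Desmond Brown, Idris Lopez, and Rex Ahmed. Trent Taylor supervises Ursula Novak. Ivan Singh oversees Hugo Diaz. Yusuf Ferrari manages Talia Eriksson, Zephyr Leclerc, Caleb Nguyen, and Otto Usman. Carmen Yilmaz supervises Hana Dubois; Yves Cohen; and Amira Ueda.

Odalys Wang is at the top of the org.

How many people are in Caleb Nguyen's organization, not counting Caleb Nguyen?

Caleb Nguyen directly manages Ivan Singh, Ansel Garcia. Under Ivan Singh: Hugo Diaz (1). Ansel Garcia has no reports. So Caleb Nguyen's organization is 2 direct reports plus everyone under them: 2 + 1 = 3.

3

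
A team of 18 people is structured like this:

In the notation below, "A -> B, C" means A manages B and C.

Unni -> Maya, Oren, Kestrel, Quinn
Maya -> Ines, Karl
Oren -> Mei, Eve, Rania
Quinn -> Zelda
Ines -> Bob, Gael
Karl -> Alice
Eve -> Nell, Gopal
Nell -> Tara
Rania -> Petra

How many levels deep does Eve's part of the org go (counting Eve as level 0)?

2

The longest chain under Eve runs Eve → Nell → Tara, which is 2 levels below Eve.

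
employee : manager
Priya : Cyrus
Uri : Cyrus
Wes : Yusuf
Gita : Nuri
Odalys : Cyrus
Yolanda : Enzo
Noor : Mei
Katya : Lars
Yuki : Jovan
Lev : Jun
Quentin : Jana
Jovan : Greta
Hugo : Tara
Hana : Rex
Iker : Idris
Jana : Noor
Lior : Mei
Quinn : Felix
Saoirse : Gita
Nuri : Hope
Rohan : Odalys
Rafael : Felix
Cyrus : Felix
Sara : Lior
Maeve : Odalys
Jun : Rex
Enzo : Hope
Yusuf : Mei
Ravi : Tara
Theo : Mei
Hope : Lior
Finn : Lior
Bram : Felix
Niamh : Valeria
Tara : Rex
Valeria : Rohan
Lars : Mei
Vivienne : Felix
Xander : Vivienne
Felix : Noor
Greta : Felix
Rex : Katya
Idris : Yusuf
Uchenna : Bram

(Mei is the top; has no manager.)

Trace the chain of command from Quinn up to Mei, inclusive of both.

Quinn reports to Felix. Felix reports to Noor. Noor reports to Mei. Mei is at the top.

Quinn -> Felix -> Noor -> Mei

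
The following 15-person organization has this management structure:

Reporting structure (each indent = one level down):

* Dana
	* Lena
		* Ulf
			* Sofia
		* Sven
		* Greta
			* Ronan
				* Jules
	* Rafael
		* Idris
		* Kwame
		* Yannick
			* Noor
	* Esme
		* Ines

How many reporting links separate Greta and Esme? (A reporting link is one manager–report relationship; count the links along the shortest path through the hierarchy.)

Greta is 2 levels below Dana, and Esme is 1 level below Dana (their lowest common manager). The shortest path runs up from Greta to Dana and back down to Esme: 2 + 1 = 3 links.

3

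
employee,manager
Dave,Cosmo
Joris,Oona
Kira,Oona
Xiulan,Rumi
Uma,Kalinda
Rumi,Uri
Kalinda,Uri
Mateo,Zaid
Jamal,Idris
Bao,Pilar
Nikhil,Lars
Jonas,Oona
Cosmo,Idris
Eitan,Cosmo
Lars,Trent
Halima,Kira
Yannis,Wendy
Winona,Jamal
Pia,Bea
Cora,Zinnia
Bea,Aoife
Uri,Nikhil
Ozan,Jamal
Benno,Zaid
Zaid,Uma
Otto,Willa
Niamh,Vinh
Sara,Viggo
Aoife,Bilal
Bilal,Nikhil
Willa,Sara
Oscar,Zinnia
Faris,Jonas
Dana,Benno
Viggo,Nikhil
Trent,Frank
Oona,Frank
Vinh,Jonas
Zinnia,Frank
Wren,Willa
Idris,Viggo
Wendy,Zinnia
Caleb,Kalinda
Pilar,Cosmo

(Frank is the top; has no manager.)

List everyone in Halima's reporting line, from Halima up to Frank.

Halima -> Kira -> Oona -> Frank

Halima reports to Kira. Kira reports to Oona. Oona reports to Frank. Frank is at the top.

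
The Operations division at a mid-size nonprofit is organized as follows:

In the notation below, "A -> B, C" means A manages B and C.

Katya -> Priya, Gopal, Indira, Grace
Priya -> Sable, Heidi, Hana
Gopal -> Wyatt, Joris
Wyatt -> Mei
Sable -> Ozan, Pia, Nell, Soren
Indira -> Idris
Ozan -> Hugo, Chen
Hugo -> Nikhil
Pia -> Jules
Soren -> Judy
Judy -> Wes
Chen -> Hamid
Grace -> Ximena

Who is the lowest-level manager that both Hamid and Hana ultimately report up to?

Priya

Hamid's chain of managers is Chen, Ozan, Sable, Priya, Katya. Hana's chain of managers is Priya, Katya. The first manager that appears in both chains is Priya.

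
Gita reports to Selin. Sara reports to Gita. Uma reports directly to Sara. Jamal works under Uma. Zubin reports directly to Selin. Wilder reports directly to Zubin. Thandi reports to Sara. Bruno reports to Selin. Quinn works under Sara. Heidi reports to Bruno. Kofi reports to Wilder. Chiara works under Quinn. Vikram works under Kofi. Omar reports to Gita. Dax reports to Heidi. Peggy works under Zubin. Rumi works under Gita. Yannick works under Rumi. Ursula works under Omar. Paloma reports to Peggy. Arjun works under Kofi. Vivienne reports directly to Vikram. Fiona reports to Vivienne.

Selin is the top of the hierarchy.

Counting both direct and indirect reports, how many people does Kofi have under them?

4

Kofi directly manages Vikram, Arjun. Under Vikram: Vivienne, Fiona (2). Arjun has no reports. So Kofi's organization is 2 direct reports plus everyone under them: 3 + 1 = 4.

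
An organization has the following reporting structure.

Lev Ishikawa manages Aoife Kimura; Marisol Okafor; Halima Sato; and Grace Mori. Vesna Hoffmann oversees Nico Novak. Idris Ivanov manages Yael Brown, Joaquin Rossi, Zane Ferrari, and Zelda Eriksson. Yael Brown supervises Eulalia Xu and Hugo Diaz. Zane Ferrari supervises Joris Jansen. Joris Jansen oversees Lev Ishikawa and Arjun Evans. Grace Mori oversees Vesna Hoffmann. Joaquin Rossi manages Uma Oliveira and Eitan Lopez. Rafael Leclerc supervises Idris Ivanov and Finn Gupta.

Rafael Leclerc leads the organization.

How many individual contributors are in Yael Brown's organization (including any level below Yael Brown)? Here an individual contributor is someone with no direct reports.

2

The people in Yael Brown's organization with no one reporting to them are Hugo Diaz, Eulalia Xu. That is 2.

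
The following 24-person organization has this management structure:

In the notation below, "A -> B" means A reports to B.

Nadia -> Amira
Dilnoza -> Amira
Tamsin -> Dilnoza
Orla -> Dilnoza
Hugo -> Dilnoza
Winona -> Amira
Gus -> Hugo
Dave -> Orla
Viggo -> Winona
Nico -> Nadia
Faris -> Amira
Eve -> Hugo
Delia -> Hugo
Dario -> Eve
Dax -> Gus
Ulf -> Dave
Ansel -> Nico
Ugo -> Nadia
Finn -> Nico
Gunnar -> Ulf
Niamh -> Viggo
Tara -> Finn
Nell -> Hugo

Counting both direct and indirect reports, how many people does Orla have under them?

3

Orla directly manages Dave. Under Dave: Ulf, Gunnar (2). That's 3 in total.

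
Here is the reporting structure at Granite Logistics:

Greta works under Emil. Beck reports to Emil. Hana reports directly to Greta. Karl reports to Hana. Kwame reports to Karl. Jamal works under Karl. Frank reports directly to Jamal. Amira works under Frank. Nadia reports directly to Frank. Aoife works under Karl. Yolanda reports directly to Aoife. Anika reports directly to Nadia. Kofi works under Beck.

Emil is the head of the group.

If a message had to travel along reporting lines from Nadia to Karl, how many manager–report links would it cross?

Nadia is in Karl's organization: the chain from Nadia up to Karl is Nadia → Frank → Jamal → Karl, which is 3 links.

3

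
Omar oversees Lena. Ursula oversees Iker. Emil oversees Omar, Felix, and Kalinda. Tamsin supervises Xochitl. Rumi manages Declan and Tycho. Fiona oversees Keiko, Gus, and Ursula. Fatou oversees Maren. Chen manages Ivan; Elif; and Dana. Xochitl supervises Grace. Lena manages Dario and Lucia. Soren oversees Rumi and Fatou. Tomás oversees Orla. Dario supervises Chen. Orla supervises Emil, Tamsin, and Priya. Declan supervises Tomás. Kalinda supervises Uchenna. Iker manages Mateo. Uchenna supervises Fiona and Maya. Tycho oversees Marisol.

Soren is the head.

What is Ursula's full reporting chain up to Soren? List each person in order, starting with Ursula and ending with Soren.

Ursula reports to Fiona. Fiona reports to Uchenna. Uchenna reports to Kalinda. Kalinda reports to Emil. Emil reports to Orla. Orla reports to Tomás. Tomás reports to Declan. Declan reports to Rumi. Rumi reports to Soren. Soren is at the top.

Ursula -> Fiona -> Uchenna -> Kalinda -> Emil -> Orla -> Tomás -> Declan -> Rumi -> Soren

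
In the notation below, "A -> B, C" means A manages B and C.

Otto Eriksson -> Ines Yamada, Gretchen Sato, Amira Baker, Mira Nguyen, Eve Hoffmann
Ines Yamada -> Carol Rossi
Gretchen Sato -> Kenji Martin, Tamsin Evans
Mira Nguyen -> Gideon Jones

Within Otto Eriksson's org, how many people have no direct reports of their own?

The people in Otto Eriksson's organization with no one reporting to them are Eve Hoffmann, Gideon Jones, Amira Baker, Tamsin Evans, Kenji Martin, Carol Rossi. That is 6.

6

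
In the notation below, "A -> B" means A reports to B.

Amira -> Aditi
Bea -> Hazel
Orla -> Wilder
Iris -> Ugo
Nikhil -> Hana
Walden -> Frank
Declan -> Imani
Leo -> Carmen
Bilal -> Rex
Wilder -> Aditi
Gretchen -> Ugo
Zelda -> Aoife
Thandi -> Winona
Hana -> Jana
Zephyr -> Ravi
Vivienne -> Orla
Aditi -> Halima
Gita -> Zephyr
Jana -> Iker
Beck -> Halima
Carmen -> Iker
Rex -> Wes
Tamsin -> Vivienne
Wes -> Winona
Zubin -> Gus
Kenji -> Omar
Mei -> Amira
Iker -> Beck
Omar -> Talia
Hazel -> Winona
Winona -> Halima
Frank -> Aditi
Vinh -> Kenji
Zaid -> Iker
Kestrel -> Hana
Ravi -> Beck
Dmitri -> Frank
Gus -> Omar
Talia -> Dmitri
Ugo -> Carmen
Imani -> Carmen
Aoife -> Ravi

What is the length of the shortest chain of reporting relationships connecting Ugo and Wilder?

Ugo is 4 levels below Halima, and Wilder is 2 levels below Halima (their lowest common manager). The shortest path runs up from Ugo to Halima and back down to Wilder: 4 + 2 = 6 links.

6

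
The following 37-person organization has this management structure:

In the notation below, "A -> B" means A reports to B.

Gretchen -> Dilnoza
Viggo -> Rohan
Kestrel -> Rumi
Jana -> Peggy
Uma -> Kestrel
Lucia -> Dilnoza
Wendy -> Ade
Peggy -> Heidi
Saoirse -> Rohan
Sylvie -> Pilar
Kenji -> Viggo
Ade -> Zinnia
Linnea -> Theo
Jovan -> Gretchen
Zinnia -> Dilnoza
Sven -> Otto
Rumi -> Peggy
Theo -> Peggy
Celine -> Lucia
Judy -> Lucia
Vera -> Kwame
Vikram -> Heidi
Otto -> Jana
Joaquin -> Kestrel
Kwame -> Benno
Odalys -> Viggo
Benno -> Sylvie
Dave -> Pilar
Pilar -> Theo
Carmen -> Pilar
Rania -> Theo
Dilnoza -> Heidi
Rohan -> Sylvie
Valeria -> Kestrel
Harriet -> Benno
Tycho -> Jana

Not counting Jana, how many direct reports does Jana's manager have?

Jana reports to Peggy. Peggy's other direct reports are Theo, Rumi — 2 peers.

2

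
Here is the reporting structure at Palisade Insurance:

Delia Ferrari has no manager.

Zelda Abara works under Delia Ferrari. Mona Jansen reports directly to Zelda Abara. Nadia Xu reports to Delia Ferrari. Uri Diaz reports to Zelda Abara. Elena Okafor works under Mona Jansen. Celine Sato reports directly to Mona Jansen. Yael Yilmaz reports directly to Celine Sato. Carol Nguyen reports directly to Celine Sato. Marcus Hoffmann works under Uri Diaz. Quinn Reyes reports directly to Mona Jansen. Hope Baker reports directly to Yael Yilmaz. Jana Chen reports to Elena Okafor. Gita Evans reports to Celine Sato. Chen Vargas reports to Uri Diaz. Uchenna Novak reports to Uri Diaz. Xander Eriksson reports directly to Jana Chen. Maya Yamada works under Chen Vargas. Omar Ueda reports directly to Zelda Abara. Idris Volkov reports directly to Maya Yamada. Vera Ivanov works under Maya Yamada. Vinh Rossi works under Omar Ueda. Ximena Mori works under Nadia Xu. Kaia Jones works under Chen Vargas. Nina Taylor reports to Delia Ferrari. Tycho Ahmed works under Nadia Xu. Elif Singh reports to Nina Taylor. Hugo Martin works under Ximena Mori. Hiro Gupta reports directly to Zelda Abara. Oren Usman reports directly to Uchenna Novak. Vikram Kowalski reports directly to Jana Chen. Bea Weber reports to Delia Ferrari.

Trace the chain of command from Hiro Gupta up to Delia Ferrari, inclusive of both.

Hiro Gupta -> Zelda Abara -> Delia Ferrari

Hiro Gupta reports to Zelda Abara. Zelda Abara reports to Delia Ferrari. Delia Ferrari is at the top.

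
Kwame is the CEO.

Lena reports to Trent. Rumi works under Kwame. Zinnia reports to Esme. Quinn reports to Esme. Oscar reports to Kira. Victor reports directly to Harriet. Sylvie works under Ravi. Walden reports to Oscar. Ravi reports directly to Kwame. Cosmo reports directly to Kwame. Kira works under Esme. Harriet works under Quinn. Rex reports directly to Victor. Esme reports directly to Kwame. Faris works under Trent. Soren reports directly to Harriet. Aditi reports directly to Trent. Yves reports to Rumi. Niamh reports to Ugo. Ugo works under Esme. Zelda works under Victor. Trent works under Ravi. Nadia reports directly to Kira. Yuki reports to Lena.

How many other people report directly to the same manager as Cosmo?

Cosmo reports to Kwame. Kwame's other direct reports are Ravi, Esme, Rumi — 3 peers.

3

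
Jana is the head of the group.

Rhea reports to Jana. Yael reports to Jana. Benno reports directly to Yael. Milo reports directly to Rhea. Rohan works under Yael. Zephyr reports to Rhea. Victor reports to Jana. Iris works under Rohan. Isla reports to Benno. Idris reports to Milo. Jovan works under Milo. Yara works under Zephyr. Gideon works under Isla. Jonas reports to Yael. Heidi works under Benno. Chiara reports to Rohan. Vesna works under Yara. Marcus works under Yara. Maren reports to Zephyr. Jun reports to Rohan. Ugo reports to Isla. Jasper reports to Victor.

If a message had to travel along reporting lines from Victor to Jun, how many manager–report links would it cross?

4

Victor is 1 level below Jana, and Jun is 3 levels below Jana (their lowest common manager). The shortest path runs up from Victor to Jana and back down to Jun: 1 + 3 = 4 links.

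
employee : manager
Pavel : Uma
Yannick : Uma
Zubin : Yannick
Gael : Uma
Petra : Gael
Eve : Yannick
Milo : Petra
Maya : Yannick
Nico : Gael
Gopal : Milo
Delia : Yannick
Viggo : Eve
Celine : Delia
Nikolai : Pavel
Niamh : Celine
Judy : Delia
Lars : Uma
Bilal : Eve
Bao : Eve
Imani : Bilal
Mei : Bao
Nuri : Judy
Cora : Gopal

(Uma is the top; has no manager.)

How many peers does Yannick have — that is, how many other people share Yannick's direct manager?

Yannick reports to Uma. Uma's other direct reports are Pavel, Gael, Lars — 3 peers.

3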